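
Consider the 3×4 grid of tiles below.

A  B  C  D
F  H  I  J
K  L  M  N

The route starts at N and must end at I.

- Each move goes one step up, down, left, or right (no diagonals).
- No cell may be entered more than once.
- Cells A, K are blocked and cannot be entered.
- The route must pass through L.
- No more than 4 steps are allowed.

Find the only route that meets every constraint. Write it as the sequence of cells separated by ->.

The 4-move cap with required stops at L leaves no slack for detours.
Route from N: 2× left (reaching L), up to H, right to I — 4 moves in all.
Check: all required cells visited; 4 ≤ 4 moves.

N -> M -> L -> H -> I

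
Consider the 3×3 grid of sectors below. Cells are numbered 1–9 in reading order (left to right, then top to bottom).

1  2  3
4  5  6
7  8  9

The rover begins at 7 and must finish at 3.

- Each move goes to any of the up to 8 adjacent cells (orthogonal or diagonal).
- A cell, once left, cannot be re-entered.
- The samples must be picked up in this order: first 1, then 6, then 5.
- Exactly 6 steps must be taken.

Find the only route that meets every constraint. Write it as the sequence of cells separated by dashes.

The waypoints must appear in the order 1, 6, 5, with no cell reused.
Route from 7: up 2 to 1, right 1 to 2, down-right 1 to 6, left 1 to 5, up-right 1 to 3 — 6 moves in all.
Check: order respected (1 at step 2, 6 at step 4, 5 at step 5); 6 moves as required.

7 - 4 - 1 - 2 - 6 - 5 - 3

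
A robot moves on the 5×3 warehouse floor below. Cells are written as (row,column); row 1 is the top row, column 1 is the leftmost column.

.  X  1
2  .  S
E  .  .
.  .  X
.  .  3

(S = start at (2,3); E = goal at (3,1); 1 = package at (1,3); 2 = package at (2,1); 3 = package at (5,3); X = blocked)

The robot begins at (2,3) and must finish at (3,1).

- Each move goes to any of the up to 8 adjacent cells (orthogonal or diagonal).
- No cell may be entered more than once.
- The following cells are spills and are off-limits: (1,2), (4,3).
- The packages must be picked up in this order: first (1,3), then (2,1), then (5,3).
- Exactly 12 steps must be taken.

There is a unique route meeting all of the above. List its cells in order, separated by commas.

The waypoints must appear in the order (1,3), (2,1), (5,3), with no cell reused.
Route from (2,3): up 1 to (1,3), down-left 1 to (2,2), up-left 1 to (1,1), down 1 to (2,1), down-right 1 to (3,2), right 1 to (3,3), down-left 1 to (4,2), down-right 1 to (5,3), left 2 to (5,1), up 2 to (3,1) — 12 moves in all.
Check: order respected (1 at step 1, 2 at step 4, 3 at step 8); 12 moves as required.

(2,3), (1,3), (2,2), (1,1), (2,1), (3,2), (3,3), (4,2), (5,3), (5,2), (5,1), (4,1), (3,1)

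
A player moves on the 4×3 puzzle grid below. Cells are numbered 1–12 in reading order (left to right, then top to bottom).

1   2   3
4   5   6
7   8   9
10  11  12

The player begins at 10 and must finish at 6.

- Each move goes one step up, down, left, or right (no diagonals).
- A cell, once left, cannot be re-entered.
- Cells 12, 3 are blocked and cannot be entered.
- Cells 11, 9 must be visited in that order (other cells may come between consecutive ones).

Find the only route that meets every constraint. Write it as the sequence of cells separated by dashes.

The waypoints must appear in the order 11, 9, with no cell reused.
Route from 10: right to 11, up to 8, right to 9, up to 6 — 4 moves in all.
Check: order respected (11 at step 1, 9 at step 3).

10 - 11 - 8 - 9 - 6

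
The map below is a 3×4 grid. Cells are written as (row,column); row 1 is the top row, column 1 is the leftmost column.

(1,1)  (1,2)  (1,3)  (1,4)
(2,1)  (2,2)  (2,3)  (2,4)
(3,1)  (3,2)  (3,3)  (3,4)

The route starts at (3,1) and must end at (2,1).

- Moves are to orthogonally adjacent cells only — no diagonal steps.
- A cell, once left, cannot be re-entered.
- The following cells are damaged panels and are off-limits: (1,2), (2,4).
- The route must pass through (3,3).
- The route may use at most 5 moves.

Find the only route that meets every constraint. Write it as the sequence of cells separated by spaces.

(3,1) (3,2) (3,3) (2,3) (2,2) (2,1)

The 5-move cap with required stops at (3,3) leaves no slack for detours.
Route from (3,1): right 2 to (3,3), up 1 to (2,3), left 2 to (2,1) — 5 moves in all.
Check: all required cells visited; 5 ≤ 5 moves.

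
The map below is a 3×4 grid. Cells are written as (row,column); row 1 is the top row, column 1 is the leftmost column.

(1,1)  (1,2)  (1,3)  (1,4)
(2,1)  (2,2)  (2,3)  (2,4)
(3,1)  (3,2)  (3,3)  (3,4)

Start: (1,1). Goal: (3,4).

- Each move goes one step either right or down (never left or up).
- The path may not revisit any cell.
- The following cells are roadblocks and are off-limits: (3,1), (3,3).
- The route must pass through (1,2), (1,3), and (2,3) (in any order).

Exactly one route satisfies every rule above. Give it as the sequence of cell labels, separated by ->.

Moves only go right or down, so the column and row indices never decrease.
Route from (1,1): right 2 to (1,3), down 1 to (2,3), right 1 to (2,4), down 1 to (3,4) — 5 moves in all.
Check: all required cells visited.

(1,1) -> (1,2) -> (1,3) -> (2,3) -> (2,4) -> (3,4)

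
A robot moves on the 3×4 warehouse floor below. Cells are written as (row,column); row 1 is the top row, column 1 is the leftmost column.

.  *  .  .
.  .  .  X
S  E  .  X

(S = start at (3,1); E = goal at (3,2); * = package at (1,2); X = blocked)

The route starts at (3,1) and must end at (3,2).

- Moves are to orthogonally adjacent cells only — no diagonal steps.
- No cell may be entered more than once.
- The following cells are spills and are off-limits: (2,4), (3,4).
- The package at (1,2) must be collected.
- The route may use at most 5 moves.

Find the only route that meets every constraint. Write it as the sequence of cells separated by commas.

(3,1), (2,1), (1,1), (1,2), (2,2), (3,2)

The 5-move cap with required stops at (1,2) leaves no slack for detours.
Route from (3,1): 2× up (reaching (1,1)), right to (1,2), 2× down (reaching (3,2)) — 5 moves in all.
Check: all required cells visited; 5 ≤ 5 moves.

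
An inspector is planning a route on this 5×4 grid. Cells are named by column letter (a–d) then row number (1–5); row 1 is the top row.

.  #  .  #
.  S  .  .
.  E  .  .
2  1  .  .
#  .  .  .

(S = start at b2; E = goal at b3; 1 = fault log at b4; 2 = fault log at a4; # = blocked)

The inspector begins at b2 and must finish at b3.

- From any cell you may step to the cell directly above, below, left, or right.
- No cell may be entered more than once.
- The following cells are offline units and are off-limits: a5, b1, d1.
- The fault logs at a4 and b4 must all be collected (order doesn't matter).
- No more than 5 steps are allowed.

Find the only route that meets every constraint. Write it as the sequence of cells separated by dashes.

b2 - a2 - a3 - a4 - b4 - b3

Any route must reach a4 and b4 and still end at b3 within 5 moves, so the order of the required stops is forced.
Route from b2: left 1 to a2, down 2 to a4, right 1 to b4, up 1 to b3 — 5 moves in all.
Check: all required cells visited; 5 ≤ 5 moves.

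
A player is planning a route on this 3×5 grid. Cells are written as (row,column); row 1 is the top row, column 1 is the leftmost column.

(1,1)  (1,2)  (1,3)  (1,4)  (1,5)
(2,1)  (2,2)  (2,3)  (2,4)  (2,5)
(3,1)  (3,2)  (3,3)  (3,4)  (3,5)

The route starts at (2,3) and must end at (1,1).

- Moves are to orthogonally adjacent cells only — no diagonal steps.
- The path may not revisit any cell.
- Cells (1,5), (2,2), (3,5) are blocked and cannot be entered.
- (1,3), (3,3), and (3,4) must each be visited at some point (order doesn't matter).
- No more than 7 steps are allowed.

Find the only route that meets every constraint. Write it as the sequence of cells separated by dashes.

Any route must reach (1,3), (3,3), and (3,4) and still end at (1,1) within 7 moves, so the order of the required stops is forced.
Route from (2,3): down 1 to (3,3), right 1 to (3,4), up 2 to (1,4), left 3 to (1,1) — 7 moves in all.
Check: all required cells visited; 7 ≤ 7 moves.

(2,3) - (3,3) - (3,4) - (2,4) - (1,4) - (1,3) - (1,2) - (1,1)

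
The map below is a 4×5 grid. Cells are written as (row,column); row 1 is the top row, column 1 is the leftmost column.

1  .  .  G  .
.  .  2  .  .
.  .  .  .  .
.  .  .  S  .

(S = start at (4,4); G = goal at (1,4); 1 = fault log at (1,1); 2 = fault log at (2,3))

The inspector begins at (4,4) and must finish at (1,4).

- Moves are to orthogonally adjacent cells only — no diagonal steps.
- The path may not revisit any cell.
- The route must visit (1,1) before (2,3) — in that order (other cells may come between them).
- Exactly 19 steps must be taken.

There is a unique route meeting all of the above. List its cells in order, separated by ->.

(4,4) -> (4,5) -> (3,5) -> (3,4) -> (3,3) -> (4,3) -> (4,2) -> (4,1) -> (3,1) -> (3,2) -> (2,2) -> (2,1) -> (1,1) -> (1,2) -> (1,3) -> (2,3) -> (2,4) -> (2,5) -> (1,5) -> (1,4)

The waypoints must appear in the order (1,1), (2,3), with no cell reused.
Route from (4,4): right to (4,5), up to (3,5), 2× left (reaching (3,3)), down to (4,3), 2× left (reaching (4,1)), up to (3,1), right to (3,2), up to (2,2), left to (2,1), up to (1,1), 2× right (reaching (1,3)), down to (2,3), 2× right (reaching (2,5)), up to (1,5), left to (1,4) — 19 moves in all.
Check: order respected (1 at step 12, 2 at step 15); 19 moves as required.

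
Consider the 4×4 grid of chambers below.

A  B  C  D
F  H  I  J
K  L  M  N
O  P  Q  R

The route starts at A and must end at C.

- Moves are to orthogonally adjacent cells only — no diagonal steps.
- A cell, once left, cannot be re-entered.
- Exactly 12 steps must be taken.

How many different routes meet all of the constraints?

Need simple routes of exactly 12 moves from A to C (Manhattan distance 2, so 5 moves are spent on a detour and 5 undoing it).
Branch systematically from the start, pruning whenever the remaining move budget drops below the Manhattan distance to C or differs from it in parity. Grouping the completions by first move — via F: 25; via B: 25 — and summing: 25 + 25 = 50.
That gives 50 routes.

50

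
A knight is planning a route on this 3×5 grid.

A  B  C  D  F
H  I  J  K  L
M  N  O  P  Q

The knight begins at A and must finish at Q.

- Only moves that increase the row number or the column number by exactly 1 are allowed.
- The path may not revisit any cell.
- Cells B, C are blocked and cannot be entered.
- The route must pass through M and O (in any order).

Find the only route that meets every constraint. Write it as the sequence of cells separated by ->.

A -> H -> M -> N -> O -> P -> Q

Moves only go right or down, so the column and row indices never decrease.
Route from A: 2× down (reaching M), 4× right (reaching Q) — 6 moves in all.
Check: all required cells visited.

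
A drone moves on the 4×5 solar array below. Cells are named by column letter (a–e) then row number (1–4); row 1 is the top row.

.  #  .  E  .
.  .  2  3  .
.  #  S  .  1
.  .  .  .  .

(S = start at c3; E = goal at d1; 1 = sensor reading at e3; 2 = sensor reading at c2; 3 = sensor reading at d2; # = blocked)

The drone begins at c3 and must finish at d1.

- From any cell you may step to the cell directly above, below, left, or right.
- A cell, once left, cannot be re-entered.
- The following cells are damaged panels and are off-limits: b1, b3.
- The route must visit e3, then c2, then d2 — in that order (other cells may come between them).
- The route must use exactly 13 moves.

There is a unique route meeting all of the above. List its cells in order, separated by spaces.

c3 d3 e3 e4 d4 c4 b4 a4 a3 a2 b2 c2 d2 d1

The waypoints must appear in the order e3, c2, d2, with no cell reused.
Route from c3: right 2 to e3, down 1 to e4, left 4 to a4, up 2 to a2, right 3 to d2, up 1 to d1 — 13 moves in all.
Check: order respected (1 at step 2, 2 at step 11, 3 at step 12); 13 moves as required.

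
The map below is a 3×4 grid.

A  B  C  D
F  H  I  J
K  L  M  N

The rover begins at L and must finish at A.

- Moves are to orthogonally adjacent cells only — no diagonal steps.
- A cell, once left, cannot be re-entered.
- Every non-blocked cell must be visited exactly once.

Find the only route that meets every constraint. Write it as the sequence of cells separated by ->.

Need to visit all 12 open cells exactly once, starting at L and ending at A.
Cell K has only two open neighbours (F and L), so the path must pass straight through it: one of those is the cell it's entered from and the other is where it exits.
Route from L: left 1 to K, up 1 to F, right 2 to I, down 1 to M, right 1 to N, up 2 to D, left 3 to A — 11 moves in all.
Check: all 12 open cells covered.

L -> K -> F -> H -> I -> M -> N -> J -> D -> C -> B -> A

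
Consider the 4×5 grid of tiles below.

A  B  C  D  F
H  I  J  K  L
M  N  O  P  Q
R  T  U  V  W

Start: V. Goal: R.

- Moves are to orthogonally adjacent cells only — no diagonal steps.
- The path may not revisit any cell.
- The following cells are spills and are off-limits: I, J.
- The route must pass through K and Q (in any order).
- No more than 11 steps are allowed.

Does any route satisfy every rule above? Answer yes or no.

One route that works: V → W → Q → L → K → P → O → U → T → R.

yes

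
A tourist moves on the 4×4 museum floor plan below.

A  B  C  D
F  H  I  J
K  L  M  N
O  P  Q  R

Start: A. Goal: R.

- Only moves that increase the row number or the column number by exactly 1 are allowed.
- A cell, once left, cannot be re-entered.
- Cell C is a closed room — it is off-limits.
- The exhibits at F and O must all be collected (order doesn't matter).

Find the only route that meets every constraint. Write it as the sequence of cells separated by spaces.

Moves only go right or down, so the column and row indices never decrease.
Route from A: down 3 to O, right 3 to R — 6 moves in all.
Check: all required cells visited.

A F K O P Q R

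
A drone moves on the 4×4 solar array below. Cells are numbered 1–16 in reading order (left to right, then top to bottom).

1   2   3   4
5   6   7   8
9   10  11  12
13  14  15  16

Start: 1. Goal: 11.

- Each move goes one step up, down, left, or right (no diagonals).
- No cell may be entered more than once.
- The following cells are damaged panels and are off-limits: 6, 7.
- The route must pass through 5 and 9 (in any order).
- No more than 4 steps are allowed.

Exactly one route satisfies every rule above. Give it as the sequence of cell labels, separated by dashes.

1 - 5 - 9 - 10 - 11

The 4-move cap with required stops at 5, 9 leaves no slack for detours.
Route from 1: down 2 to 9, right 2 to 11 — 4 moves in all.
Check: all required cells visited; 4 ≤ 4 moves.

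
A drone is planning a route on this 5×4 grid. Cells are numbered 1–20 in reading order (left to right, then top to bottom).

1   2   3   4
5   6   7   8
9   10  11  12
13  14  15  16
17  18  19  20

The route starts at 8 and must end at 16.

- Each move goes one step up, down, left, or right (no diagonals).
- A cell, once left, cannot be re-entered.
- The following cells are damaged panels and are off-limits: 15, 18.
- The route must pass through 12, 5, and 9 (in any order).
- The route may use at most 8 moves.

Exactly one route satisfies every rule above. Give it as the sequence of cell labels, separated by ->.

Any route must reach 12, 5, and 9 and still end at 16 within 8 moves, so the order of the required stops is forced.
Route from 8: left 3 to 5, down 1 to 9, right 3 to 12, down 1 to 16 — 8 moves in all.
Check: all required cells visited; 8 ≤ 8 moves.

8 -> 7 -> 6 -> 5 -> 9 -> 10 -> 11 -> 12 -> 16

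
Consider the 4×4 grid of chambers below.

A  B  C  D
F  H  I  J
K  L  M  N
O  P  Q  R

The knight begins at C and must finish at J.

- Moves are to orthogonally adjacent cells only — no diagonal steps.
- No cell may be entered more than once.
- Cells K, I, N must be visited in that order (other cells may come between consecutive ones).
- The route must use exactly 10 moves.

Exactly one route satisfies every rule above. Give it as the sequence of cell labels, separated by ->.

C -> B -> A -> F -> K -> L -> H -> I -> M -> N -> J

The waypoints must appear in the order K, I, N, with no cell reused.
Route from C: left 2 to A, down 2 to K, right 1 to L, up 1 to H, right 1 to I, down 1 to M, right 1 to N, up 1 to J — 10 moves in all.
Check: order respected (K at step 4, I at step 7, N at step 9); 10 moves as required.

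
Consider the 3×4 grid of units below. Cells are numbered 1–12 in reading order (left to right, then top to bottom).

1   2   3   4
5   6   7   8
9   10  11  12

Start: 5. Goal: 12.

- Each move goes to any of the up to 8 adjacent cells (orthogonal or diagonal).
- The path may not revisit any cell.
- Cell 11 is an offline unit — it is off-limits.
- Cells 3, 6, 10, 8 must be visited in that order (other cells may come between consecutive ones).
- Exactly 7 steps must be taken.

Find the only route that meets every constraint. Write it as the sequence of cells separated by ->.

5 -> 2 -> 3 -> 6 -> 10 -> 7 -> 8 -> 12

The waypoints must appear in the order 3, 6, 10, 8, with no cell reused.
Route from 5: up-right to 2, right to 3, down-left to 6, down to 10, up-right to 7, right to 8, down to 12 — 7 moves in all.
Check: order respected (3 at step 2, 6 at step 3, 10 at step 4, 8 at step 6); 7 moves as required.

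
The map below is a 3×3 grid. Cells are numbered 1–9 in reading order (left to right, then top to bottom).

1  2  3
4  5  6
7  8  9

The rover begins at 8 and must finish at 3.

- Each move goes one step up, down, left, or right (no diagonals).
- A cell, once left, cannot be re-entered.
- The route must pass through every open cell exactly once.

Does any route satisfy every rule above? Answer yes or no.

no

Colour the cells like a checkerboard: each orthogonal step flips colour, so a Hamiltonian route alternates colours. Here there are 5 cells of one colour and 4 of the other, with start on the opposite colour to the goal — the counts and endpoints can't be arranged into an alternating sequence of length 9, so no Hamiltonian route exists.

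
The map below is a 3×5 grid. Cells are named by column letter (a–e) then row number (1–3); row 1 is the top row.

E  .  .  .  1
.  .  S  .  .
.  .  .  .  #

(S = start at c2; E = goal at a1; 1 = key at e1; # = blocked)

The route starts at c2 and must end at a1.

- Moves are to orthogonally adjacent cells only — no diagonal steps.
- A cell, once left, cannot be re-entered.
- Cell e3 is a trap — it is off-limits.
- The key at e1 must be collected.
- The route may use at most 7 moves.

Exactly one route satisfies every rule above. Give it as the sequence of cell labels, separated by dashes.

The budget equals the shortest possible length, so every move has to be on a shortest route through the required cells.
Route from c2: 2× right (reaching e2), up to e1, 4× left (reaching a1) — 7 moves in all.
Check: all required cells visited; 7 ≤ 7 moves.

c2 - d2 - e2 - e1 - d1 - c1 - b1 - a1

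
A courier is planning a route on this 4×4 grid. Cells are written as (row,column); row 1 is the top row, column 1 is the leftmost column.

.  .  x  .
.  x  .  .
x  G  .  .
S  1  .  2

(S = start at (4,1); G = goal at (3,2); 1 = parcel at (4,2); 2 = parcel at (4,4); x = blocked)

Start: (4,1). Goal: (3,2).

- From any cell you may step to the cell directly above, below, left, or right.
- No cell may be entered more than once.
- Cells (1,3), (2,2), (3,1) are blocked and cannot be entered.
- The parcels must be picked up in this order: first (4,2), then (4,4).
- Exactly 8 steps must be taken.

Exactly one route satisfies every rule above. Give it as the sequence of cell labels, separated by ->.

The waypoints must appear in the order (4,2), (4,4), with no cell reused.
Route from (4,1): 3× right (reaching (4,4)), 2× up (reaching (2,4)), left to (2,3), down to (3,3), left to (3,2) — 8 moves in all.
Check: order respected (1 at step 1, 2 at step 3); 8 moves as required.

(4,1) -> (4,2) -> (4,3) -> (4,4) -> (3,4) -> (2,4) -> (2,3) -> (3,3) -> (3,2)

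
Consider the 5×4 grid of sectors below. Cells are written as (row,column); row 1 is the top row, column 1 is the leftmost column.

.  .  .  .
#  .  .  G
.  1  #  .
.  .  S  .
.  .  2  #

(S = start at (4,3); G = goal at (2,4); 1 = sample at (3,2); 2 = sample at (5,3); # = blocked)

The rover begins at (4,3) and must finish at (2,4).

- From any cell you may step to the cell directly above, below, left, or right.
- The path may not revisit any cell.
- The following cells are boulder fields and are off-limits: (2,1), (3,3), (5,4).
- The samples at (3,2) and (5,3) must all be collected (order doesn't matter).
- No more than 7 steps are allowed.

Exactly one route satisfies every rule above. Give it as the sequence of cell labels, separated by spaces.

(4,3) (5,3) (5,2) (4,2) (3,2) (2,2) (2,3) (2,4)

Any route must reach (3,2) and (5,3) and still end at (2,4) within 7 moves, so the order of the required stops is forced.
Route from (4,3): down 1 to (5,3), left 1 to (5,2), up 3 to (2,2), right 2 to (2,4) — 7 moves in all.
Check: all required cells visited; 7 ≤ 7 moves.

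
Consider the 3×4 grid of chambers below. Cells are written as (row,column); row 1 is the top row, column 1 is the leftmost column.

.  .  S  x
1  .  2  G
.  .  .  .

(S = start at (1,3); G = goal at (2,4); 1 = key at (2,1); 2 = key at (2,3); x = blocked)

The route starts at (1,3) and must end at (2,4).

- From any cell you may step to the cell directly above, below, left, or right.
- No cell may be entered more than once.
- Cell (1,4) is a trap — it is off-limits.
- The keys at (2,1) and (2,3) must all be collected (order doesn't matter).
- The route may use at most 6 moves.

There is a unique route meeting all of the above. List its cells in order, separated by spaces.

The 6-move cap with required stops at (2,1), (2,3) leaves no slack for detours.
Route from (1,3): left 2 to (1,1), down 1 to (2,1), right 3 to (2,4) — 6 moves in all.
Check: all required cells visited; 6 ≤ 6 moves.

(1,3) (1,2) (1,1) (2,1) (2,2) (2,3) (2,4)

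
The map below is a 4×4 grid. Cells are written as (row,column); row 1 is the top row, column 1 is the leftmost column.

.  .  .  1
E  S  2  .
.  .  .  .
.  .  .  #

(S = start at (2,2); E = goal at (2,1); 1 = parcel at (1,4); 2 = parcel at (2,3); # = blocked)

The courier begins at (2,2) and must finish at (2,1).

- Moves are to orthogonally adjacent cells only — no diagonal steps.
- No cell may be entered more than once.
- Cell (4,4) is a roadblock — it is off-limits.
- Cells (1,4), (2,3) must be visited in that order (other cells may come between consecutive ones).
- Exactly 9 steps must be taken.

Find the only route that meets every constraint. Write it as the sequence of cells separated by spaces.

(2,2) (1,2) (1,3) (1,4) (2,4) (2,3) (3,3) (3,2) (3,1) (2,1)

The waypoints must appear in the order (1,4), (2,3), with no cell reused.
Route from (2,2): up to (1,2), 2× right (reaching (1,4)), down to (2,4), left to (2,3), down to (3,3), 2× left (reaching (3,1)), up to (2,1) — 9 moves in all.
Check: order respected (1 at step 3, 2 at step 5); 9 moves as required.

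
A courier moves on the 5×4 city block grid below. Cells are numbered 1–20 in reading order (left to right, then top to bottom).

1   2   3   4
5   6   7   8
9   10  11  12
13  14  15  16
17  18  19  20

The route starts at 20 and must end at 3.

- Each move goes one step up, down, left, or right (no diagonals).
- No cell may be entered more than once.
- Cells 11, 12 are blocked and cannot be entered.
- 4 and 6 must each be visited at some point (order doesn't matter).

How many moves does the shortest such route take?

9

Any route passes through 4 and 6 in some order between 20 and 3. Summing Manhattan distances along each leg and taking the cheapest ordering (20 → 4 → 6 → 3) gives a lower bound of 4 + 3 + 2 = 9 moves.
A route of 9 moves achieves this: 20 → 16 → 15 → 14 → 10 → 6 → 7 → 8 → 4 → 3.
Since 9 matches the lower bound, it is optimal.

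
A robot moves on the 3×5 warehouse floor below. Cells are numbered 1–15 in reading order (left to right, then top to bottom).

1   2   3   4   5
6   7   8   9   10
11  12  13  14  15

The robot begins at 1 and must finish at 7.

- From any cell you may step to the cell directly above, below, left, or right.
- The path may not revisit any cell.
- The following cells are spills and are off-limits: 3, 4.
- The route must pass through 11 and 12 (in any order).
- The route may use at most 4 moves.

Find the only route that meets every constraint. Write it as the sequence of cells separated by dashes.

The budget equals the shortest possible length, so every move has to be on a shortest route through the required cells.
Route from 1: 2× down (reaching 11), right to 12, up to 7 — 4 moves in all.
Check: all required cells visited; 4 ≤ 4 moves.

1 - 6 - 11 - 12 - 7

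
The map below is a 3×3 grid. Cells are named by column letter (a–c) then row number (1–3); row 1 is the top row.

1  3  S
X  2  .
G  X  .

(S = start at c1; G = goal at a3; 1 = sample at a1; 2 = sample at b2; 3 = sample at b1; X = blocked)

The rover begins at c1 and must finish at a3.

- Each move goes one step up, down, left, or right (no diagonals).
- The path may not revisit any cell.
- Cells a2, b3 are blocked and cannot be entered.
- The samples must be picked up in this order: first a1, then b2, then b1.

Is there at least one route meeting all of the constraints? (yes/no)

no

The blocked cells wall a3 off from c1 completely — no sequence of moves reaches it at all, so no route can satisfy the rules.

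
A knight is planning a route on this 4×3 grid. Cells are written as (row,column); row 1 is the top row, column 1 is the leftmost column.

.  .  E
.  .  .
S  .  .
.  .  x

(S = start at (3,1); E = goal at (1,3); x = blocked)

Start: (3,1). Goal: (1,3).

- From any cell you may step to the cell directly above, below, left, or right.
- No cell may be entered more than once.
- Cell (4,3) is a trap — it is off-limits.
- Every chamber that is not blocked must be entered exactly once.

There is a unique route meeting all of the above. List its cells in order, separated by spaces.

Need to visit all 11 open cells exactly once, starting at (3,1) and ending at (1,3).
Cell (4,2) has only two open neighbours ((3,2) and (4,1)), so the path must pass straight through it: one of those is the cell it's entered from and the other is where it exits.
Route from (3,1): down 1 to (4,1), right 1 to (4,2), up 1 to (3,2), right 1 to (3,3), up 1 to (2,3), left 2 to (2,1), up 1 to (1,1), right 2 to (1,3) — 10 moves in all.
Check: all 11 open cells covered.

(3,1) (4,1) (4,2) (3,2) (3,3) (2,3) (2,2) (2,1) (1,1) (1,2) (1,3)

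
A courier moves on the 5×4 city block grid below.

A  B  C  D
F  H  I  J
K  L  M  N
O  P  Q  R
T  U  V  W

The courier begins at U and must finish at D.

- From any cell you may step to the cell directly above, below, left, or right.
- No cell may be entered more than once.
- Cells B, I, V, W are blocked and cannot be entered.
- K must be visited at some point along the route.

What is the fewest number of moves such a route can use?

8

Any route passes through K somewhere between U and D. Summing Manhattan distances along the two legs (U → K → D) gives a lower bound of 3 + 5 = 8 moves.
A route of 8 moves achieves this: U → P → O → K → L → M → N → J → D.
Since 8 matches the lower bound, it is optimal.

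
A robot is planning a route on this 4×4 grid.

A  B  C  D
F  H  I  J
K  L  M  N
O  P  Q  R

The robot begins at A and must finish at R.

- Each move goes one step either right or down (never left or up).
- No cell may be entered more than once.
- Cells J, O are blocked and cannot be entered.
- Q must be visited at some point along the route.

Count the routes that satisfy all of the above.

9

A right/down-only route from A to R makes exactly 3 down-moves and 3 right-moves in some order.
With no other constraints that would be C(6,3) = 20 routes.
Split at Q and multiply the segment counts (each segment already excludes blocked cells): A→Q: 9; Q→R: 1; product = 9.
That gives 9 routes.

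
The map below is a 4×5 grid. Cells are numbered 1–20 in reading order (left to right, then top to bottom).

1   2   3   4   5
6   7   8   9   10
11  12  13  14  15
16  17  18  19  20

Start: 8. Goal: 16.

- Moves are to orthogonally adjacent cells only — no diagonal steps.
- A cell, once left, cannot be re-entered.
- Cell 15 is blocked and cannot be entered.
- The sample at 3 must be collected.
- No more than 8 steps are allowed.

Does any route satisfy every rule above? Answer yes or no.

yes

One route that works: 8 → 3 → 2 → 7 → 12 → 17 → 16.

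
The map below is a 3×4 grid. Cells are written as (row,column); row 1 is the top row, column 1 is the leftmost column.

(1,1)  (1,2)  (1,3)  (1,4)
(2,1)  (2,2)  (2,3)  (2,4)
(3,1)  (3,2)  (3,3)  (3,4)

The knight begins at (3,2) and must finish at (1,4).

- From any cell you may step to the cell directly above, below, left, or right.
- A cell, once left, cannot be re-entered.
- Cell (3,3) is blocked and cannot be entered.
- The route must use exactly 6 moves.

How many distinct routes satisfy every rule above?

Need simple routes of exactly 6 moves from (3,2) to (1,4) (Manhattan distance 4, so 1 moves are spent on a detour and 1 undoing it).
Enumerating: (3,2) (2,2) (1,2) (1,3) (2,3) (2,4) (1,4) | (3,2) (2,2) (2,1) (1,1) (1,2) (1,3) (1,4) | (3,2) (3,1) (2,1) (1,1) (1,2) (1,3) (1,4) | (3,2) (3,1) (2,1) (2,2) (1,2) (1,3) (1,4) | (3,2) (3,1) (2,1) (2,2) (2,3) (1,3) (1,4) | (3,2) (3,1) (2,1) (2,2) (2,3) (2,4) (1,4).
That gives 6 routes.

6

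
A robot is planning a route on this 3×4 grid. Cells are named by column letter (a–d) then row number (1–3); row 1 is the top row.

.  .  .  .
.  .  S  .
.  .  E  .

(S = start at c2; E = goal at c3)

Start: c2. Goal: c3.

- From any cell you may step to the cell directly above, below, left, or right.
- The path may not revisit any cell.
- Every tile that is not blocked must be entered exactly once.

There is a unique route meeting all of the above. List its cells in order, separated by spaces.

Need to visit all 12 open cells exactly once, starting at c2 and ending at c3.
Cell a1 has only two open neighbours (a2 and b1), so the path must pass straight through it: one of those is the cell it's entered from and the other is where it exits.
Route from c2: left 1 to b2, down 1 to b3, left 1 to a3, up 2 to a1, right 3 to d1, down 2 to d3, left 1 to c3 — 11 moves in all.
Check: all 12 open cells covered.

c2 b2 b3 a3 a2 a1 b1 c1 d1 d2 d3 c3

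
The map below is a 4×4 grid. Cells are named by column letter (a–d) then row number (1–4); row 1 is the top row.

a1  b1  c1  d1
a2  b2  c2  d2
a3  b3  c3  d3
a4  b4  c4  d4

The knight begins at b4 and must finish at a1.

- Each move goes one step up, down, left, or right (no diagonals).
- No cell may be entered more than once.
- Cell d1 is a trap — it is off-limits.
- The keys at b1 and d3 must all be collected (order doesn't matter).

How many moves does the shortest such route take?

8

Any route passes through b1 and d3 in some order between b4 and a1. Summing Manhattan distances along each leg and taking the cheapest ordering (b4 → d3 → b1 → a1) gives a lower bound of 3 + 4 + 1 = 8 moves.
A route of 8 moves achieves this: b4 → b3 → c3 → d3 → d2 → c2 → c1 → b1 → a1.
Since 8 matches the lower bound, it is optimal.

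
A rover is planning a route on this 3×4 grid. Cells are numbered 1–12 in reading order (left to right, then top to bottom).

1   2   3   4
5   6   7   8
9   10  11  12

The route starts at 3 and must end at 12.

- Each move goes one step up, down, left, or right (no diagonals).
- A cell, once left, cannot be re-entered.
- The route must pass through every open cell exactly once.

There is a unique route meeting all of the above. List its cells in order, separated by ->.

Need to visit all 12 open cells exactly once, starting at 3 and ending at 12.
Cell 9 has only two open neighbours (5 and 10), so the path must pass straight through it: one of those is the cell it's entered from and the other is where it exits.
Route from 3: right 1 to 4, down 1 to 8, left 2 to 6, up 1 to 2, left 1 to 1, down 2 to 9, right 3 to 12 — 11 moves in all.
Check: all 12 open cells covered.

3 -> 4 -> 8 -> 7 -> 6 -> 2 -> 1 -> 5 -> 9 -> 10 -> 11 -> 12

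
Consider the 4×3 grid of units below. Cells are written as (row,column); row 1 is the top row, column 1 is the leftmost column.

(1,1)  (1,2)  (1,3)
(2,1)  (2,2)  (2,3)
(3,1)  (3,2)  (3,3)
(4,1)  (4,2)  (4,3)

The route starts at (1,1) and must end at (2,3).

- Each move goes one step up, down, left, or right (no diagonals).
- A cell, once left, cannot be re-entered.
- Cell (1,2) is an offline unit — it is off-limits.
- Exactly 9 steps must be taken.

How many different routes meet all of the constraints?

Need simple routes of exactly 9 moves from (1,1) to (2,3) (Manhattan distance 3, so 3 moves are spent on a detour and 3 undoing it).
Enumerating: (1,1) (2,1) (3,1) (4,1) (4,2) (4,3) (3,3) (3,2) (2,2) (2,3) | (1,1) (2,1) (2,2) (3,2) (3,1) (4,1) (4,2) (4,3) (3,3) (2,3).
That gives 2 routes.

2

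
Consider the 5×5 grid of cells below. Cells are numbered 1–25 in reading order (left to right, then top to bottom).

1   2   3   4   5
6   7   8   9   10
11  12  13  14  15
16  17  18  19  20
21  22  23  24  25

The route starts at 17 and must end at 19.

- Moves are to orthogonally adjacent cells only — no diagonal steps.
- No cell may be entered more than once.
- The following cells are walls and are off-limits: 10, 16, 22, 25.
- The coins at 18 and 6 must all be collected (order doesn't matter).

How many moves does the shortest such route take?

Any route passes through 18 and 6 in some order between 17 and 19. Summing Manhattan distances along each leg and taking the cheapest ordering (17 → 6 → 18 → 19) gives a lower bound of 3 + 4 + 1 = 8 moves.
A route of 8 moves achieves this: 17 → 12 → 11 → 6 → 7 → 8 → 13 → 18 → 19.
Since 8 matches the lower bound, it is optimal.

8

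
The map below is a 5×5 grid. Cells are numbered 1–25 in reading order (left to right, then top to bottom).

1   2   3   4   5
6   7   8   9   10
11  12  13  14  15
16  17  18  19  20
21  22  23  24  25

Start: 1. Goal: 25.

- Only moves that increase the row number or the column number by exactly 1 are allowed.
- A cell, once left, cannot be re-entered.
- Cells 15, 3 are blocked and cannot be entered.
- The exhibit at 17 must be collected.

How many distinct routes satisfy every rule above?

16

A right/down-only route from 1 to 25 makes exactly 4 down-moves and 4 right-moves in some order.
With no other constraints that would be C(8,4) = 70 routes.
Split at 17 and multiply the segment counts (each segment already excludes blocked cells): 1→17: 4; 17→25: 4; product = 16.
That gives 16 routes.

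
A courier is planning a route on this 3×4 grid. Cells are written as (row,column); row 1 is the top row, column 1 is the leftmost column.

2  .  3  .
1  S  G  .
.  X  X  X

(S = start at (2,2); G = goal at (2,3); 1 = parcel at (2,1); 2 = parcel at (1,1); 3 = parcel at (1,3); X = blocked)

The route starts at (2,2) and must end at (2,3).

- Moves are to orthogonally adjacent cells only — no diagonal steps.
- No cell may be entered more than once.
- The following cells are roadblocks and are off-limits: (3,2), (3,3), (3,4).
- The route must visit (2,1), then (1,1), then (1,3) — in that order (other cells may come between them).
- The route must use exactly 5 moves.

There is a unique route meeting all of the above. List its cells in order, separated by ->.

The waypoints must appear in the order (2,1), (1,1), (1,3), with no cell reused.
Route from (2,2): left to (2,1), up to (1,1), 2× right (reaching (1,3)), down to (2,3) — 5 moves in all.
Check: order respected (1 at step 1, 2 at step 2, 3 at step 4); 5 moves as required.

(2,2) -> (2,1) -> (1,1) -> (1,2) -> (1,3) -> (2,3)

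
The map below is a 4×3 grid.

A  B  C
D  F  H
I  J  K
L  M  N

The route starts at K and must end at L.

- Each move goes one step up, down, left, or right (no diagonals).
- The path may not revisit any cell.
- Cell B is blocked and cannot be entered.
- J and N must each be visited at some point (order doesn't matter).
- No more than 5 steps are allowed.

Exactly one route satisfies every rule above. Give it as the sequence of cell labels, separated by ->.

The budget equals the shortest possible length, so every move has to be on a shortest route through the required cells.
Route from K: down to N, left to M, up to J, left to I, down to L — 5 moves in all.
Check: all required cells visited; 5 ≤ 5 moves.

K -> N -> M -> J -> I -> L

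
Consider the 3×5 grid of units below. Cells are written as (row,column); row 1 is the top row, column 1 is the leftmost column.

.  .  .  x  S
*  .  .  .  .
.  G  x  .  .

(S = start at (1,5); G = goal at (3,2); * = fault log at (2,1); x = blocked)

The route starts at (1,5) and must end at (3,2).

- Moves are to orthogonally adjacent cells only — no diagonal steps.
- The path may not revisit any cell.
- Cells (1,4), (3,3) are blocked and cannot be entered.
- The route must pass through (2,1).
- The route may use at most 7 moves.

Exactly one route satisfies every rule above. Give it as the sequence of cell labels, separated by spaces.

(1,5) (2,5) (2,4) (2,3) (2,2) (2,1) (3,1) (3,2)

The 7-move cap with required stops at (2,1) leaves no slack for detours.
Route from (1,5): down 1 to (2,5), left 4 to (2,1), down 1 to (3,1), right 1 to (3,2) — 7 moves in all.
Check: all required cells visited; 7 ≤ 7 moves.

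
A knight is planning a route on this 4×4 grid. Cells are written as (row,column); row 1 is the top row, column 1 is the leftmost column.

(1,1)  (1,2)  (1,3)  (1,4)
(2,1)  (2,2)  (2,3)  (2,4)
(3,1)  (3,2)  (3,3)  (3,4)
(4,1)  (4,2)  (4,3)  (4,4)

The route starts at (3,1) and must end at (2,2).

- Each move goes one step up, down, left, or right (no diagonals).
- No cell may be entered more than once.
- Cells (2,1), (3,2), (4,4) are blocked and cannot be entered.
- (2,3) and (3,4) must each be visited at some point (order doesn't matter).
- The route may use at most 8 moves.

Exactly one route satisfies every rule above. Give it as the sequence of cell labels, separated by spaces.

The budget equals the shortest possible length, so every move has to be on a shortest route through the required cells.
Route from (3,1): down to (4,1), 2× right (reaching (4,3)), up to (3,3), right to (3,4), up to (2,4), 2× left (reaching (2,2)) — 8 moves in all.
Check: all required cells visited; 8 ≤ 8 moves.

(3,1) (4,1) (4,2) (4,3) (3,3) (3,4) (2,4) (2,3) (2,2)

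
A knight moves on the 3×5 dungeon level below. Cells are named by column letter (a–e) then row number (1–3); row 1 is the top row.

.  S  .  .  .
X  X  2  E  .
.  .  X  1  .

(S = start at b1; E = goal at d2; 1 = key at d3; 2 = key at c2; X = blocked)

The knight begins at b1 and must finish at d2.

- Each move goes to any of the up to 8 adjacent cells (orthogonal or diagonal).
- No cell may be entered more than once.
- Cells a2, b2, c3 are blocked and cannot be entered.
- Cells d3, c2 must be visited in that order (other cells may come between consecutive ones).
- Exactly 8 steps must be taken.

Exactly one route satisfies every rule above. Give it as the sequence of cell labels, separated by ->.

The waypoints must appear in the order d3, c2, with no cell reused.
Route from b1: right 3 to e1, down 2 to e3, left 1 to d3, up-left 1 to c2, right 1 to d2 — 8 moves in all.
Check: order respected (1 at step 6, 2 at step 7); 8 moves as required.

b1 -> c1 -> d1 -> e1 -> e2 -> e3 -> d3 -> c2 -> d2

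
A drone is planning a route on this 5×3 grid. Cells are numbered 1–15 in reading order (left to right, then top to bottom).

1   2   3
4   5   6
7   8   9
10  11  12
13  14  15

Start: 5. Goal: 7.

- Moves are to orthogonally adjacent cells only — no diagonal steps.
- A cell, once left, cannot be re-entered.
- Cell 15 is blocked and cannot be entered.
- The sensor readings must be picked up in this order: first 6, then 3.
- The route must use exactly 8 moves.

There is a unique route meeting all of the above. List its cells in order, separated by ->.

The waypoints must appear in the order 6, 3, with no cell reused.
Route from 5: down 1 to 8, right 1 to 9, up 2 to 3, left 2 to 1, down 2 to 7 — 8 moves in all.
Check: order respected (6 at step 3, 3 at step 4); 8 moves as required.

5 -> 8 -> 9 -> 6 -> 3 -> 2 -> 1 -> 4 -> 7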